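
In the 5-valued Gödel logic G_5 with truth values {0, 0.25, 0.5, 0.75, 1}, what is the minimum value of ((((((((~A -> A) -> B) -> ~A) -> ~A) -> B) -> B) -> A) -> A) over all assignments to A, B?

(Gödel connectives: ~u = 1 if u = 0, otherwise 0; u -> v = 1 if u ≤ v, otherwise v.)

0.25

The minimum is attained at A = 0.25, B = 0:
  ~A: Gödel ¬ of 0.25 = 0 (operand ≠ 0)
  (~A -> A): 0 ≤ 0.25, so result = 1
  ((~A -> A) -> B): 1 > 0, so result = 0
  ~A: Gödel ¬ of 0.25 = 0 (operand ≠ 0)
  (((~A -> A) -> B) -> ~A): 0 ≤ 0, so result = 1
  ~A: Gödel ¬ of 0.25 = 0 (operand ≠ 0)
  ((((~A -> A) -> B) -> ~A) -> ~A): 1 > 0, so result = 0
  (((((~A -> A) -> B) -> ~A) -> ~A) -> B): 0 ≤ 0, so result = 1
  ((((((~A -> A) -> B) -> ~A) -> ~A) -> B) -> B): 1 > 0, so result = 0
  (((((((~A -> A) -> B) -> ~A) -> ~A) -> B) -> B) -> A): 0 ≤ 0.25, so result = 1
  ((((((((~A -> A) -> B) -> ~A) -> ~A) -> B) -> B) -> A) -> A): 1 > 0.25, so result = 0.25
Checking all 25 assignments confirms none give a value below 0.25.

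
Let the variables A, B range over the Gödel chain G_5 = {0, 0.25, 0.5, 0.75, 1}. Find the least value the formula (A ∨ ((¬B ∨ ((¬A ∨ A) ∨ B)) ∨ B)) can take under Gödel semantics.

The minimum is attained at A = 0.25, B = 0.25:
  ¬B: Gödel ¬ of 0.25 = 0 (operand ≠ 0)
  ¬A: Gödel ¬ of 0.25 = 0 (operand ≠ 0)
  (¬A ∨ A) = max(0, 0.25) = 0.25
  ((¬A ∨ A) ∨ B) = max(0.25, 0.25) = 0.25
  (¬B ∨ ((¬A ∨ A) ∨ B)) = max(0, 0.25) = 0.25
  ((¬B ∨ ((¬A ∨ A) ∨ B)) ∨ B) = max(0.25, 0.25) = 0.25
  (A ∨ ((¬B ∨ ((¬A ∨ A) ∨ B)) ∨ B)) = max(0.25, 0.25) = 0.25
Checking all 25 assignments confirms none give a value below 0.25.

0.25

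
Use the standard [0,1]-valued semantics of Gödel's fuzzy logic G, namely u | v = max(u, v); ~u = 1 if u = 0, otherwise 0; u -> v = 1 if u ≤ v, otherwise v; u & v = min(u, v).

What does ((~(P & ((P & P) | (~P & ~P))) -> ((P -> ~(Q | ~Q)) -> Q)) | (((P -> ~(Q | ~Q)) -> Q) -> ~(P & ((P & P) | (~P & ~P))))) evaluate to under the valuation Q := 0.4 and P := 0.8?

(P & P) = min(0.8, 0.8) = 0.8
~P: Gödel ¬ of 0.8 = 0 (operand ≠ 0)
~P: Gödel ¬ of 0.8 = 0 (operand ≠ 0)
(~P & ~P) = min(0, 0) = 0
((P & P) | (~P & ~P)) = max(0.8, 0) = 0.8
(P & ((P & P) | (~P & ~P))) = min(0.8, 0.8) = 0.8
~(P & ((P & P) | (~P & ~P))): Gödel ¬ of 0.8 = 0 (operand ≠ 0)
~Q: Gödel ¬ of 0.4 = 0 (operand ≠ 0)
(Q | ~Q) = max(0.4, 0) = 0.4
~(Q | ~Q): Gödel ¬ of 0.4 = 0 (operand ≠ 0)
(P -> ~(Q | ~Q)): 0.8 > 0, so result = 0
((P -> ~(Q | ~Q)) -> Q): 0 ≤ 0.4, so result = 1
(~(P & ((P & P) | (~P & ~P))) -> ((P -> ~(Q | ~Q)) -> Q)): 0 ≤ 1, so result = 1
~Q: Gödel ¬ of 0.4 = 0 (operand ≠ 0)
(Q | ~Q) = max(0.4, 0) = 0.4
~(Q | ~Q): Gödel ¬ of 0.4 = 0 (operand ≠ 0)
(P -> ~(Q | ~Q)): 0.8 > 0, so result = 0
((P -> ~(Q | ~Q)) -> Q): 0 ≤ 0.4, so result = 1
(P & P) = min(0.8, 0.8) = 0.8
~P: Gödel ¬ of 0.8 = 0 (operand ≠ 0)
~P: Gödel ¬ of 0.8 = 0 (operand ≠ 0)
(~P & ~P) = min(0, 0) = 0
((P & P) | (~P & ~P)) = max(0.8, 0) = 0.8
(P & ((P & P) | (~P & ~P))) = min(0.8, 0.8) = 0.8
~(P & ((P & P) | (~P & ~P))): Gödel ¬ of 0.8 = 0 (operand ≠ 0)
(((P -> ~(Q | ~Q)) -> Q) -> ~(P & ((P & P) | (~P & ~P)))): 1 > 0, so result = 0
((~(P & ((P & P) | (~P & ~P))) -> ((P -> ~(Q | ~Q)) -> Q)) | (((P -> ~(Q | ~Q)) -> Q) -> ~(P & ((P & P) | (~P & ~P))))) = max(1, 0) = 1

1.00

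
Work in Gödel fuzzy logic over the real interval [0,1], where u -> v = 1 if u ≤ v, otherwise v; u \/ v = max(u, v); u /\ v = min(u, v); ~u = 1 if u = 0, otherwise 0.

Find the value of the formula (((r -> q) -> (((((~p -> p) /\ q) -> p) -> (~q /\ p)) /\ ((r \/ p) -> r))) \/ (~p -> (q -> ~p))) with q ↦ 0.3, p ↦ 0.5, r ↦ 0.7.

(r -> q): 0.7 > 0.3, so result = 0.3
~p: Gödel ¬ of 0.5 = 0 (operand ≠ 0)
(~p -> p): 0 ≤ 0.5, so result = 1
((~p -> p) /\ q) = min(1, 0.3) = 0.3
(((~p -> p) /\ q) -> p): 0.3 ≤ 0.5, so result = 1
~q: Gödel ¬ of 0.3 = 0 (operand ≠ 0)
(~q /\ p) = min(0, 0.5) = 0
((((~p -> p) /\ q) -> p) -> (~q /\ p)): 1 > 0, so result = 0
(r \/ p) = max(0.7, 0.5) = 0.7
((r \/ p) -> r): 0.7 ≤ 0.7, so result = 1
(((((~p -> p) /\ q) -> p) -> (~q /\ p)) /\ ((r \/ p) -> r)) = min(0, 1) = 0
((r -> q) -> (((((~p -> p) /\ q) -> p) -> (~q /\ p)) /\ ((r \/ p) -> r))): 0.3 > 0, so result = 0
~p: Gödel ¬ of 0.5 = 0 (operand ≠ 0)
~p: Gödel ¬ of 0.5 = 0 (operand ≠ 0)
(q -> ~p): 0.3 > 0, so result = 0
(~p -> (q -> ~p)): 0 ≤ 0, so result = 1
(((r -> q) -> (((((~p -> p) /\ q) -> p) -> (~q /\ p)) /\ ((r \/ p) -> r))) \/ (~p -> (q -> ~p))) = max(0, 1) = 1

1.00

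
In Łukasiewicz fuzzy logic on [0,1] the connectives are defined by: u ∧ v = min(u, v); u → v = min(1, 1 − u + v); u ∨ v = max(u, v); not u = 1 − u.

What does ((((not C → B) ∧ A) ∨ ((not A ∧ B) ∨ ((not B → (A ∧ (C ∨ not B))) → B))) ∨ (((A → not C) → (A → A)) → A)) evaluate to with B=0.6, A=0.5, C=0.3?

not C: Łukasiewicz ¬ gives 1 − 0.3 = 0.7
(not C → B): min(1, 1 − 0.7 + 0.6) = 0.9
((not C → B) ∧ A) = min(0.9, 0.5) = 0.5
not A: Łukasiewicz ¬ gives 1 − 0.5 = 0.5
(not A ∧ B) = min(0.5, 0.6) = 0.5
not B: Łukasiewicz ¬ gives 1 − 0.6 = 0.4
not B: Łukasiewicz ¬ gives 1 − 0.6 = 0.4
(C ∨ not B) = max(0.3, 0.4) = 0.4
(A ∧ (C ∨ not B)) = min(0.5, 0.4) = 0.4
(not B → (A ∧ (C ∨ not B))): min(1, 1 − 0.4 + 0.4) = 1
((not B → (A ∧ (C ∨ not B))) → B): min(1, 1 − 1 + 0.6) = 0.6
((not A ∧ B) ∨ ((not B → (A ∧ (C ∨ not B))) → B)) = max(0.5, 0.6) = 0.6
(((not C → B) ∧ A) ∨ ((not A ∧ B) ∨ ((not B → (A ∧ (C ∨ not B))) → B))) = max(0.5, 0.6) = 0.6
not C: Łukasiewicz ¬ gives 1 − 0.3 = 0.7
(A → not C): min(1, 1 − 0.5 + 0.7) = 1
(A → A): min(1, 1 − 0.5 + 0.5) = 1
((A → not C) → (A → A)): min(1, 1 − 1 + 1) = 1
(((A → not C) → (A → A)) → A): min(1, 1 − 1 + 0.5) = 0.5
((((not C → B) ∧ A) ∨ ((not A ∧ B) ∨ ((not B → (A ∧ (C ∨ not B))) → B))) ∨ (((A → not C) → (A → A)) → A)) = max(0.6, 0.5) = 0.6

0.60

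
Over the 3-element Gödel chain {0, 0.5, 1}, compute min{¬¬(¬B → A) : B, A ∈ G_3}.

The minimum is attained at B = 0, A = 0:
  ¬B: Gödel ¬ of 0 = 1 (operand is 0)
  (¬B → A): 1 > 0, so result = 0
  ¬(¬B → A): Gödel ¬ of 0 = 1 (operand is 0)
  ¬¬(¬B → A): Gödel ¬ of 1 = 0 (operand ≠ 0)
Checking all 9 assignments confirms none give a value below 0.00.

0.00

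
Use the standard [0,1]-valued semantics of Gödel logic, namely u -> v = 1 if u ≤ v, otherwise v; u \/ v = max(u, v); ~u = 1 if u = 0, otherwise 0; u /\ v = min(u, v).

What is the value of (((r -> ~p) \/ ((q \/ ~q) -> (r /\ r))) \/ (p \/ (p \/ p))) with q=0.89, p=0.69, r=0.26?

~p: Gödel ¬ of 0.69 = 0 (operand ≠ 0)
(r -> ~p): 0.26 > 0, so result = 0
~q: Gödel ¬ of 0.89 = 0 (operand ≠ 0)
(q \/ ~q) = max(0.89, 0) = 0.89
(r /\ r) = min(0.26, 0.26) = 0.26
((q \/ ~q) -> (r /\ r)): 0.89 > 0.26, so result = 0.26
((r -> ~p) \/ ((q \/ ~q) -> (r /\ r))) = max(0, 0.26) = 0.26
(p \/ p) = max(0.69, 0.69) = 0.69
(p \/ (p \/ p)) = max(0.69, 0.69) = 0.69
(((r -> ~p) \/ ((q \/ ~q) -> (r /\ r))) \/ (p \/ (p \/ p))) = max(0.26, 0.69) = 0.69

0.69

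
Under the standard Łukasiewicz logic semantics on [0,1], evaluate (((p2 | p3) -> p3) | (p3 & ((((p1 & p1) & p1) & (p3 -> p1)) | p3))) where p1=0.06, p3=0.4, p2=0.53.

(p2 | p3) = max(0.53, 0.4) = 0.53
((p2 | p3) -> p3): min(1, 1 − 0.53 + 0.4) = 0.87
(p1 & p1) = min(0.06, 0.06) = 0.06
((p1 & p1) & p1) = min(0.06, 0.06) = 0.06
(p3 -> p1): min(1, 1 − 0.4 + 0.06) = 0.66
(((p1 & p1) & p1) & (p3 -> p1)) = min(0.06, 0.66) = 0.06
((((p1 & p1) & p1) & (p3 -> p1)) | p3) = max(0.06, 0.4) = 0.4
(p3 & ((((p1 & p1) & p1) & (p3 -> p1)) | p3)) = min(0.4, 0.4) = 0.4
(((p2 | p3) -> p3) | (p3 & ((((p1 & p1) & p1) & (p3 -> p1)) | p3))) = max(0.87, 0.4) = 0.87

0.87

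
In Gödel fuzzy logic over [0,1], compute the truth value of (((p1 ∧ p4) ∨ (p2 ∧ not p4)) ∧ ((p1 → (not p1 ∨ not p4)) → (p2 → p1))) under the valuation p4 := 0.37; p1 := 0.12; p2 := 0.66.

0.12

(p1 ∧ p4) = min(0.12, 0.37) = 0.12
not p4: Gödel ¬ of 0.37 = 0 (operand ≠ 0)
(p2 ∧ not p4) = min(0.66, 0) = 0
((p1 ∧ p4) ∨ (p2 ∧ not p4)) = max(0.12, 0) = 0.12
not p1: Gödel ¬ of 0.12 = 0 (operand ≠ 0)
not p4: Gödel ¬ of 0.37 = 0 (operand ≠ 0)
(not p1 ∨ not p4) = max(0, 0) = 0
(p1 → (not p1 ∨ not p4)): 0.12 > 0, so result = 0
(p2 → p1): 0.66 > 0.12, so result = 0.12
((p1 → (not p1 ∨ not p4)) → (p2 → p1)): 0 ≤ 0.12, so result = 1
(((p1 ∧ p4) ∨ (p2 ∧ not p4)) ∧ ((p1 → (not p1 ∨ not p4)) → (p2 → p1))) = min(0.12, 1) = 0.12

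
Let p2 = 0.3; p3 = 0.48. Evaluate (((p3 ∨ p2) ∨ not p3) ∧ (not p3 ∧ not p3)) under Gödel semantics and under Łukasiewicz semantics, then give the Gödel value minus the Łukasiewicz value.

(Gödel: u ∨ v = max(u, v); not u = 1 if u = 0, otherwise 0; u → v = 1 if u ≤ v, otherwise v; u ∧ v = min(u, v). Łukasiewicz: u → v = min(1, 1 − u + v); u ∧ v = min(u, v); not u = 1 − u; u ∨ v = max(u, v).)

Gödel evaluation:
  (p3 ∨ p2) = max(0.48, 0.3) = 0.48
  not p3: Gödel ¬ of 0.48 = 0 (operand ≠ 0)
  ((p3 ∨ p2) ∨ not p3) = max(0.48, 0) = 0.48
  not p3: Gödel ¬ of 0.48 = 0 (operand ≠ 0)
  not p3: Gödel ¬ of 0.48 = 0 (operand ≠ 0)
  (not p3 ∧ not p3) = min(0, 0) = 0
  (((p3 ∨ p2) ∨ not p3) ∧ (not p3 ∧ not p3)) = min(0.48, 0) = 0
  Gödel value = 0
Łukasiewicz evaluation:
  (p3 ∨ p2) = max(0.48, 0.3) = 0.48
  not p3: Łukasiewicz ¬ gives 1 − 0.48 = 0.52
  ((p3 ∨ p2) ∨ not p3) = max(0.48, 0.52) = 0.52
  not p3: Łukasiewicz ¬ gives 1 − 0.48 = 0.52
  not p3: Łukasiewicz ¬ gives 1 − 0.48 = 0.52
  (not p3 ∧ not p3) = min(0.52, 0.52) = 0.52
  (((p3 ∨ p2) ∨ not p3) ∧ (not p3 ∧ not p3)) = min(0.52, 0.52) = 0.52
  Łukasiewicz value = 0.52
Difference: 0 − 0.52 = -0.52

-0.52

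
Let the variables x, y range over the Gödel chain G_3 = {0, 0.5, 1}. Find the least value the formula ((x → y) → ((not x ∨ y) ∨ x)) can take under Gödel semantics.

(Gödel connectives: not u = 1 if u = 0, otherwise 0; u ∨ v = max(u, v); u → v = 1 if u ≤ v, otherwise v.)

The minimum is attained at x = 0.5, y = 0.5:
  (x → y): 0.5 ≤ 0.5, so result = 1
  not x: Gödel ¬ of 0.5 = 0 (operand ≠ 0)
  (not x ∨ y) = max(0, 0.5) = 0.5
  ((not x ∨ y) ∨ x) = max(0.5, 0.5) = 0.5
  ((x → y) → ((not x ∨ y) ∨ x)): 1 > 0.5, so result = 0.5
Checking all 9 assignments confirms none give a value below 0.50.

0.50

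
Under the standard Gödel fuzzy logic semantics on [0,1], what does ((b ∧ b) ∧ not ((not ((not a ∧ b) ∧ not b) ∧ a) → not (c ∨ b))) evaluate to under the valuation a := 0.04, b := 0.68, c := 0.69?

0.68

(b ∧ b) = min(0.68, 0.68) = 0.68
not a: Gödel ¬ of 0.04 = 0 (operand ≠ 0)
(not a ∧ b) = min(0, 0.68) = 0
not b: Gödel ¬ of 0.68 = 0 (operand ≠ 0)
((not a ∧ b) ∧ not b) = min(0, 0) = 0
not ((not a ∧ b) ∧ not b): Gödel ¬ of 0 = 1 (operand is 0)
(not ((not a ∧ b) ∧ not b) ∧ a) = min(1, 0.04) = 0.04
(c ∨ b) = max(0.69, 0.68) = 0.69
not (c ∨ b): Gödel ¬ of 0.69 = 0 (operand ≠ 0)
((not ((not a ∧ b) ∧ not b) ∧ a) → not (c ∨ b)): 0.04 > 0, so result = 0
not ((not ((not a ∧ b) ∧ not b) ∧ a) → not (c ∨ b)): Gödel ¬ of 0 = 1 (operand is 0)
((b ∧ b) ∧ not ((not ((not a ∧ b) ∧ not b) ∧ a) → not (c ∨ b))) = min(0.68, 1) = 0.68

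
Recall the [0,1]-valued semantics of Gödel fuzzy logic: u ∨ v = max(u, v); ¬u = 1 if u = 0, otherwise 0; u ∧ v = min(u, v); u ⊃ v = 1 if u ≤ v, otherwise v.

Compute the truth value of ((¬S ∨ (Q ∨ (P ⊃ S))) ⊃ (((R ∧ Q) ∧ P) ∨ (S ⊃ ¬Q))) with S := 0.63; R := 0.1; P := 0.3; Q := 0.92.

¬S: Gödel ¬ of 0.63 = 0 (operand ≠ 0)
(P ⊃ S): 0.3 ≤ 0.63, so result = 1
(Q ∨ (P ⊃ S)) = max(0.92, 1) = 1
(¬S ∨ (Q ∨ (P ⊃ S))) = max(0, 1) = 1
(R ∧ Q) = min(0.1, 0.92) = 0.1
((R ∧ Q) ∧ P) = min(0.1, 0.3) = 0.1
¬Q: Gödel ¬ of 0.92 = 0 (operand ≠ 0)
(S ⊃ ¬Q): 0.63 > 0, so result = 0
(((R ∧ Q) ∧ P) ∨ (S ⊃ ¬Q)) = max(0.1, 0) = 0.1
((¬S ∨ (Q ∨ (P ⊃ S))) ⊃ (((R ∧ Q) ∧ P) ∨ (S ⊃ ¬Q))): 1 > 0.1, so result = 0.1

0.10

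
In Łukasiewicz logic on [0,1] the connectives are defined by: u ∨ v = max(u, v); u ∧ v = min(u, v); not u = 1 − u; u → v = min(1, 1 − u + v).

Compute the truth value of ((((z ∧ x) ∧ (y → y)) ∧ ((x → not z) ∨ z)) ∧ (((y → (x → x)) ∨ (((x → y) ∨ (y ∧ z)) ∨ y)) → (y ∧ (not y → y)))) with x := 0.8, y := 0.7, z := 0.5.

(z ∧ x) = min(0.5, 0.8) = 0.5
(y → y): min(1, 1 − 0.7 + 0.7) = 1
((z ∧ x) ∧ (y → y)) = min(0.5, 1) = 0.5
not z: Łukasiewicz ¬ gives 1 − 0.5 = 0.5
(x → not z): min(1, 1 − 0.8 + 0.5) = 0.7
((x → not z) ∨ z) = max(0.7, 0.5) = 0.7
(((z ∧ x) ∧ (y → y)) ∧ ((x → not z) ∨ z)) = min(0.5, 0.7) = 0.5
(x → x): min(1, 1 − 0.8 + 0.8) = 1
(y → (x → x)): min(1, 1 − 0.7 + 1) = 1
(x → y): min(1, 1 − 0.8 + 0.7) = 0.9
(y ∧ z) = min(0.7, 0.5) = 0.5
((x → y) ∨ (y ∧ z)) = max(0.9, 0.5) = 0.9
(((x → y) ∨ (y ∧ z)) ∨ y) = max(0.9, 0.7) = 0.9
((y → (x → x)) ∨ (((x → y) ∨ (y ∧ z)) ∨ y)) = max(1, 0.9) = 1
not y: Łukasiewicz ¬ gives 1 − 0.7 = 0.3
(not y → y): min(1, 1 − 0.3 + 0.7) = 1
(y ∧ (not y → y)) = min(0.7, 1) = 0.7
(((y → (x → x)) ∨ (((x → y) ∨ (y ∧ z)) ∨ y)) → (y ∧ (not y → y))): min(1, 1 − 1 + 0.7) = 0.7
((((z ∧ x) ∧ (y → y)) ∧ ((x → not z) ∨ z)) ∧ (((y → (x → x)) ∨ (((x → y) ∨ (y ∧ z)) ∨ y)) → (y ∧ (not y → y)))) = min(0.5, 0.7) = 0.5

0.50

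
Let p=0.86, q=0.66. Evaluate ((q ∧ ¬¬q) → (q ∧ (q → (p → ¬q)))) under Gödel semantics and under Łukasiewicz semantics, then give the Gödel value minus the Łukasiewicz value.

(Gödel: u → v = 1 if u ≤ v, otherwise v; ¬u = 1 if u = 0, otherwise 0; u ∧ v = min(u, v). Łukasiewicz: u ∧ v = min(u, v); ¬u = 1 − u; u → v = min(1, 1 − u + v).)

-1.00

Gödel evaluation:
  ¬q: Gödel ¬ of 0.66 = 0 (operand ≠ 0)
  ¬¬q: Gödel ¬ of 0 = 1 (operand is 0)
  (q ∧ ¬¬q) = min(0.66, 1) = 0.66
  ¬q: Gödel ¬ of 0.66 = 0 (operand ≠ 0)
  (p → ¬q): 0.86 > 0, so result = 0
  (q → (p → ¬q)): 0.66 > 0, so result = 0
  (q ∧ (q → (p → ¬q))) = min(0.66, 0) = 0
  ((q ∧ ¬¬q) → (q ∧ (q → (p → ¬q)))): 0.66 > 0, so result = 0
  Gödel value = 0
Łukasiewicz evaluation:
  ¬q: Łukasiewicz ¬ gives 1 − 0.66 = 0.34
  ¬¬q: Łukasiewicz ¬ gives 1 − 0.34 = 0.66
  (q ∧ ¬¬q) = min(0.66, 0.66) = 0.66
  ¬q: Łukasiewicz ¬ gives 1 − 0.66 = 0.34
  (p → ¬q): min(1, 1 − 0.86 + 0.34) = 0.48
  (q → (p → ¬q)): min(1, 1 − 0.66 + 0.48) = 0.82
  (q ∧ (q → (p → ¬q))) = min(0.66, 0.82) = 0.66
  ((q ∧ ¬¬q) → (q ∧ (q → (p → ¬q)))): min(1, 1 − 0.66 + 0.66) = 1
  Łukasiewicz value = 1
Difference: 0 − 1 = -1.00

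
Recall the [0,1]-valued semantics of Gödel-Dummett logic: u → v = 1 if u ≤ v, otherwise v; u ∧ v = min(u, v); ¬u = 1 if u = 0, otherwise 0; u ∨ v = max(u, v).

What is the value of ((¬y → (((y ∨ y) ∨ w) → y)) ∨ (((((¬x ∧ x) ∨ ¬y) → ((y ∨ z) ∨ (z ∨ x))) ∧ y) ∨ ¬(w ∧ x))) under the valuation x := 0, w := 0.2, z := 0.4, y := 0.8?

¬y: Gödel ¬ of 0.8 = 0 (operand ≠ 0)
(y ∨ y) = max(0.8, 0.8) = 0.8
((y ∨ y) ∨ w) = max(0.8, 0.2) = 0.8
(((y ∨ y) ∨ w) → y): 0.8 ≤ 0.8, so result = 1
(¬y → (((y ∨ y) ∨ w) → y)): 0 ≤ 1, so result = 1
¬x: Gödel ¬ of 0 = 1 (operand is 0)
(¬x ∧ x) = min(1, 0) = 0
¬y: Gödel ¬ of 0.8 = 0 (operand ≠ 0)
((¬x ∧ x) ∨ ¬y) = max(0, 0) = 0
(y ∨ z) = max(0.8, 0.4) = 0.8
(z ∨ x) = max(0.4, 0) = 0.4
((y ∨ z) ∨ (z ∨ x)) = max(0.8, 0.4) = 0.8
(((¬x ∧ x) ∨ ¬y) → ((y ∨ z) ∨ (z ∨ x))): 0 ≤ 0.8, so result = 1
((((¬x ∧ x) ∨ ¬y) → ((y ∨ z) ∨ (z ∨ x))) ∧ y) = min(1, 0.8) = 0.8
(w ∧ x) = min(0.2, 0) = 0
¬(w ∧ x): Gödel ¬ of 0 = 1 (operand is 0)
(((((¬x ∧ x) ∨ ¬y) → ((y ∨ z) ∨ (z ∨ x))) ∧ y) ∨ ¬(w ∧ x)) = max(0.8, 1) = 1
((¬y → (((y ∨ y) ∨ w) → y)) ∨ (((((¬x ∧ x) ∨ ¬y) → ((y ∨ z) ∨ (z ∨ x))) ∧ y) ∨ ¬(w ∧ x))) = max(1, 1) = 1

1.00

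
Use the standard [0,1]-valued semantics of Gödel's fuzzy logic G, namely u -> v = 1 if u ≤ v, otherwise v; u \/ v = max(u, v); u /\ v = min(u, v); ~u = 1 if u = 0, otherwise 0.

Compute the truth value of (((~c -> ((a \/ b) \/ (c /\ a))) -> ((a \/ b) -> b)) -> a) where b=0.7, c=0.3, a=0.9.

1.00

~c: Gödel ¬ of 0.3 = 0 (operand ≠ 0)
(a \/ b) = max(0.9, 0.7) = 0.9
(c /\ a) = min(0.3, 0.9) = 0.3
((a \/ b) \/ (c /\ a)) = max(0.9, 0.3) = 0.9
(~c -> ((a \/ b) \/ (c /\ a))): 0 ≤ 0.9, so result = 1
(a \/ b) = max(0.9, 0.7) = 0.9
((a \/ b) -> b): 0.9 > 0.7, so result = 0.7
((~c -> ((a \/ b) \/ (c /\ a))) -> ((a \/ b) -> b)): 1 > 0.7, so result = 0.7
(((~c -> ((a \/ b) \/ (c /\ a))) -> ((a \/ b) -> b)) -> a): 0.7 ≤ 0.9, so result = 1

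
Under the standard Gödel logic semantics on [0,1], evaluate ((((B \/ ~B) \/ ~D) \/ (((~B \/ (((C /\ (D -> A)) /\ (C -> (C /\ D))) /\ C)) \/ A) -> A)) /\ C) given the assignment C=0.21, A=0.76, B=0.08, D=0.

0.21

~B: Gödel ¬ of 0.08 = 0 (operand ≠ 0)
(B \/ ~B) = max(0.08, 0) = 0.08
~D: Gödel ¬ of 0 = 1 (operand is 0)
((B \/ ~B) \/ ~D) = max(0.08, 1) = 1
~B: Gödel ¬ of 0.08 = 0 (operand ≠ 0)
(D -> A): 0 ≤ 0.76, so result = 1
(C /\ (D -> A)) = min(0.21, 1) = 0.21
(C /\ D) = min(0.21, 0) = 0
(C -> (C /\ D)): 0.21 > 0, so result = 0
((C /\ (D -> A)) /\ (C -> (C /\ D))) = min(0.21, 0) = 0
(((C /\ (D -> A)) /\ (C -> (C /\ D))) /\ C) = min(0, 0.21) = 0
(~B \/ (((C /\ (D -> A)) /\ (C -> (C /\ D))) /\ C)) = max(0, 0) = 0
((~B \/ (((C /\ (D -> A)) /\ (C -> (C /\ D))) /\ C)) \/ A) = max(0, 0.76) = 0.76
(((~B \/ (((C /\ (D -> A)) /\ (C -> (C /\ D))) /\ C)) \/ A) -> A): 0.76 ≤ 0.76, so result = 1
(((B \/ ~B) \/ ~D) \/ (((~B \/ (((C /\ (D -> A)) /\ (C -> (C /\ D))) /\ C)) \/ A) -> A)) = max(1, 1) = 1
((((B \/ ~B) \/ ~D) \/ (((~B \/ (((C /\ (D -> A)) /\ (C -> (C /\ D))) /\ C)) \/ A) -> A)) /\ C) = min(1, 0.21) = 0.21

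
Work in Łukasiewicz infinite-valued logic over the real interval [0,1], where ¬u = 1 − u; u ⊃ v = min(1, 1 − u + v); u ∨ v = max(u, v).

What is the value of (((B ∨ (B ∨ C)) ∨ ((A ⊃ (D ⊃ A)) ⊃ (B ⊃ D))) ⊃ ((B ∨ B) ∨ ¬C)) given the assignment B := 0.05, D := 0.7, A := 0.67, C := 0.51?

(B ∨ C) = max(0.05, 0.51) = 0.51
(B ∨ (B ∨ C)) = max(0.05, 0.51) = 0.51
(D ⊃ A): min(1, 1 − 0.7 + 0.67) = 0.97
(A ⊃ (D ⊃ A)): min(1, 1 − 0.67 + 0.97) = 1
(B ⊃ D): min(1, 1 − 0.05 + 0.7) = 1
((A ⊃ (D ⊃ A)) ⊃ (B ⊃ D)): min(1, 1 − 1 + 1) = 1
((B ∨ (B ∨ C)) ∨ ((A ⊃ (D ⊃ A)) ⊃ (B ⊃ D))) = max(0.51, 1) = 1
(B ∨ B) = max(0.05, 0.05) = 0.05
¬C: Łukasiewicz ¬ gives 1 − 0.51 = 0.49
((B ∨ B) ∨ ¬C) = max(0.05, 0.49) = 0.49
(((B ∨ (B ∨ C)) ∨ ((A ⊃ (D ⊃ A)) ⊃ (B ⊃ D))) ⊃ ((B ∨ B) ∨ ¬C)): min(1, 1 − 1 + 0.49) = 0.49

0.49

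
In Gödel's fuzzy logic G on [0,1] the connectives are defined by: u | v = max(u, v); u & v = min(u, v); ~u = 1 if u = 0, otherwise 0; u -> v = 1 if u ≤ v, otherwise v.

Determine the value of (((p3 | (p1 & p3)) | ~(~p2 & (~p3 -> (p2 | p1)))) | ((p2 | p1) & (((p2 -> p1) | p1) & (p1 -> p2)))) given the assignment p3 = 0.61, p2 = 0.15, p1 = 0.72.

1.00

(p1 & p3) = min(0.72, 0.61) = 0.61
(p3 | (p1 & p3)) = max(0.61, 0.61) = 0.61
~p2: Gödel ¬ of 0.15 = 0 (operand ≠ 0)
~p3: Gödel ¬ of 0.61 = 0 (operand ≠ 0)
(p2 | p1) = max(0.15, 0.72) = 0.72
(~p3 -> (p2 | p1)): 0 ≤ 0.72, so result = 1
(~p2 & (~p3 -> (p2 | p1))) = min(0, 1) = 0
~(~p2 & (~p3 -> (p2 | p1))): Gödel ¬ of 0 = 1 (operand is 0)
((p3 | (p1 & p3)) | ~(~p2 & (~p3 -> (p2 | p1)))) = max(0.61, 1) = 1
(p2 | p1) = max(0.15, 0.72) = 0.72
(p2 -> p1): 0.15 ≤ 0.72, so result = 1
((p2 -> p1) | p1) = max(1, 0.72) = 1
(p1 -> p2): 0.72 > 0.15, so result = 0.15
(((p2 -> p1) | p1) & (p1 -> p2)) = min(1, 0.15) = 0.15
((p2 | p1) & (((p2 -> p1) | p1) & (p1 -> p2))) = min(0.72, 0.15) = 0.15
(((p3 | (p1 & p3)) | ~(~p2 & (~p3 -> (p2 | p1)))) | ((p2 | p1) & (((p2 -> p1) | p1) & (p1 -> p2)))) = max(1, 0.15) = 1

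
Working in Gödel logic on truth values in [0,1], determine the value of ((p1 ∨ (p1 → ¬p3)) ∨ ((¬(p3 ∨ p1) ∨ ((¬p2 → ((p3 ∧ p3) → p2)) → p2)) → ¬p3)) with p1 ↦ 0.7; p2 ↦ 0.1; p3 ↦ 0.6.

¬p3: Gödel ¬ of 0.6 = 0 (operand ≠ 0)
(p1 → ¬p3): 0.7 > 0, so result = 0
(p1 ∨ (p1 → ¬p3)) = max(0.7, 0) = 0.7
(p3 ∨ p1) = max(0.6, 0.7) = 0.7
¬(p3 ∨ p1): Gödel ¬ of 0.7 = 0 (operand ≠ 0)
¬p2: Gödel ¬ of 0.1 = 0 (operand ≠ 0)
(p3 ∧ p3) = min(0.6, 0.6) = 0.6
((p3 ∧ p3) → p2): 0.6 > 0.1, so result = 0.1
(¬p2 → ((p3 ∧ p3) → p2)): 0 ≤ 0.1, so result = 1
((¬p2 → ((p3 ∧ p3) → p2)) → p2): 1 > 0.1, so result = 0.1
(¬(p3 ∨ p1) ∨ ((¬p2 → ((p3 ∧ p3) → p2)) → p2)) = max(0, 0.1) = 0.1
¬p3: Gödel ¬ of 0.6 = 0 (operand ≠ 0)
((¬(p3 ∨ p1) ∨ ((¬p2 → ((p3 ∧ p3) → p2)) → p2)) → ¬p3): 0.1 > 0, so result = 0
((p1 ∨ (p1 → ¬p3)) ∨ ((¬(p3 ∨ p1) ∨ ((¬p2 → ((p3 ∧ p3) → p2)) → p2)) → ¬p3)) = max(0.7, 0) = 0.7

0.70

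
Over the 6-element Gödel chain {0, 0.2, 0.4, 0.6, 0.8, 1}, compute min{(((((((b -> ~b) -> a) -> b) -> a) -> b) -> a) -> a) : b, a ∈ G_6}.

0.20

The minimum is attained at b = 0, a = 0.2:
  ~b: Gödel ¬ of 0 = 1 (operand is 0)
  (b -> ~b): 0 ≤ 1, so result = 1
  ((b -> ~b) -> a): 1 > 0.2, so result = 0.2
  (((b -> ~b) -> a) -> b): 0.2 > 0, so result = 0
  ((((b -> ~b) -> a) -> b) -> a): 0 ≤ 0.2, so result = 1
  (((((b -> ~b) -> a) -> b) -> a) -> b): 1 > 0, so result = 0
  ((((((b -> ~b) -> a) -> b) -> a) -> b) -> a): 0 ≤ 0.2, so result = 1
  (((((((b -> ~b) -> a) -> b) -> a) -> b) -> a) -> a): 1 > 0.2, so result = 0.2
Checking all 36 assignments confirms none give a value below 0.20.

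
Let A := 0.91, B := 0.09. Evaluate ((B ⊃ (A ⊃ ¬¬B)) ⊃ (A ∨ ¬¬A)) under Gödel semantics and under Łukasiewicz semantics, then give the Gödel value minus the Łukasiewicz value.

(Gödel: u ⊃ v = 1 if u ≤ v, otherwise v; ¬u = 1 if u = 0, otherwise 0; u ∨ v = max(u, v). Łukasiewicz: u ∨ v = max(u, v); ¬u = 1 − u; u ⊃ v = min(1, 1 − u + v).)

0.09

Gödel evaluation:
  ¬B: Gödel ¬ of 0.09 = 0 (operand ≠ 0)
  ¬¬B: Gödel ¬ of 0 = 1 (operand is 0)
  (A ⊃ ¬¬B): 0.91 ≤ 1, so result = 1
  (B ⊃ (A ⊃ ¬¬B)): 0.09 ≤ 1, so result = 1
  ¬A: Gödel ¬ of 0.91 = 0 (operand ≠ 0)
  ¬¬A: Gödel ¬ of 0 = 1 (operand is 0)
  (A ∨ ¬¬A) = max(0.91, 1) = 1
  ((B ⊃ (A ⊃ ¬¬B)) ⊃ (A ∨ ¬¬A)): 1 ≤ 1, so result = 1
  Gödel value = 1
Łukasiewicz evaluation:
  ¬B: Łukasiewicz ¬ gives 1 − 0.09 = 0.91
  ¬¬B: Łukasiewicz ¬ gives 1 − 0.91 = 0.09
  (A ⊃ ¬¬B): min(1, 1 − 0.91 + 0.09) = 0.18
  (B ⊃ (A ⊃ ¬¬B)): min(1, 1 − 0.09 + 0.18) = 1
  ¬A: Łukasiewicz ¬ gives 1 − 0.91 = 0.09
  ¬¬A: Łukasiewicz ¬ gives 1 − 0.09 = 0.91
  (A ∨ ¬¬A) = max(0.91, 0.91) = 0.91
  ((B ⊃ (A ⊃ ¬¬B)) ⊃ (A ∨ ¬¬A)): min(1, 1 − 1 + 0.91) = 0.91
  Łukasiewicz value = 0.91
Difference: 1 − 0.91 = 0.09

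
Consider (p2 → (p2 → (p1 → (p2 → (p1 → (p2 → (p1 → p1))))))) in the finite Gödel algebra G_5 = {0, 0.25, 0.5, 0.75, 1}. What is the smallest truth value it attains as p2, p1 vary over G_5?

1.00

Every assignment gives 1. For instance at p2 = 0, p1 = 0:
  (p1 → p1): 0 ≤ 0, so result = 1
  (p2 → (p1 → p1)): 0 ≤ 1, so result = 1
  (p1 → (p2 → (p1 → p1))): 0 ≤ 1, so result = 1
  (p2 → (p1 → (p2 → (p1 → p1)))): 0 ≤ 1, so result = 1
  (p1 → (p2 → (p1 → (p2 → (p1 → p1))))): 0 ≤ 1, so result = 1
  (p2 → (p1 → (p2 → (p1 → (p2 → (p1 → p1)))))): 0 ≤ 1, so result = 1
  (p2 → (p2 → (p1 → (p2 → (p1 → (p2 → (p1 → p1))))))): 0 ≤ 1, so result = 1
All 25 assignments give value 1 — the formula is a G_5-tautology.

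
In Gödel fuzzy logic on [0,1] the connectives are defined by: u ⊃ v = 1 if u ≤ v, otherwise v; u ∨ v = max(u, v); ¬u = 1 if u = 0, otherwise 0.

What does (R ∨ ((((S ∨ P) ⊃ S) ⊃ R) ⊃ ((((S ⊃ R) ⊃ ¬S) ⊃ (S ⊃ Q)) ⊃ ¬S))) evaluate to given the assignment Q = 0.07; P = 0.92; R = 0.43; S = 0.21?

0.43

(S ∨ P) = max(0.21, 0.92) = 0.92
((S ∨ P) ⊃ S): 0.92 > 0.21, so result = 0.21
(((S ∨ P) ⊃ S) ⊃ R): 0.21 ≤ 0.43, so result = 1
(S ⊃ R): 0.21 ≤ 0.43, so result = 1
¬S: Gödel ¬ of 0.21 = 0 (operand ≠ 0)
((S ⊃ R) ⊃ ¬S): 1 > 0, so result = 0
(S ⊃ Q): 0.21 > 0.07, so result = 0.07
(((S ⊃ R) ⊃ ¬S) ⊃ (S ⊃ Q)): 0 ≤ 0.07, so result = 1
¬S: Gödel ¬ of 0.21 = 0 (operand ≠ 0)
((((S ⊃ R) ⊃ ¬S) ⊃ (S ⊃ Q)) ⊃ ¬S): 1 > 0, so result = 0
((((S ∨ P) ⊃ S) ⊃ R) ⊃ ((((S ⊃ R) ⊃ ¬S) ⊃ (S ⊃ Q)) ⊃ ¬S)): 1 > 0, so result = 0
(R ∨ ((((S ∨ P) ⊃ S) ⊃ R) ⊃ ((((S ⊃ R) ⊃ ¬S) ⊃ (S ⊃ Q)) ⊃ ¬S))) = max(0.43, 0) = 0.43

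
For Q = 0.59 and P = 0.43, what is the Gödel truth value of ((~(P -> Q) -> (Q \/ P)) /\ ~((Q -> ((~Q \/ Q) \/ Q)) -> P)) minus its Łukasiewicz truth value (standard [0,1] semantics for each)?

Gödel evaluation:
  (P -> Q): 0.43 ≤ 0.59, so result = 1
  ~(P -> Q): Gödel ¬ of 1 = 0 (operand ≠ 0)
  (Q \/ P) = max(0.59, 0.43) = 0.59
  (~(P -> Q) -> (Q \/ P)): 0 ≤ 0.59, so result = 1
  ~Q: Gödel ¬ of 0.59 = 0 (operand ≠ 0)
  (~Q \/ Q) = max(0, 0.59) = 0.59
  ((~Q \/ Q) \/ Q) = max(0.59, 0.59) = 0.59
  (Q -> ((~Q \/ Q) \/ Q)): 0.59 ≤ 0.59, so result = 1
  ((Q -> ((~Q \/ Q) \/ Q)) -> P): 1 > 0.43, so result = 0.43
  ~((Q -> ((~Q \/ Q) \/ Q)) -> P): Gödel ¬ of 0.43 = 0 (operand ≠ 0)
  ((~(P -> Q) -> (Q \/ P)) /\ ~((Q -> ((~Q \/ Q) \/ Q)) -> P)) = min(1, 0) = 0
  Gödel value = 0
Łukasiewicz evaluation:
  (P -> Q): min(1, 1 − 0.43 + 0.59) = 1
  ~(P -> Q): Łukasiewicz ¬ gives 1 − 1 = 0
  (Q \/ P) = max(0.59, 0.43) = 0.59
  (~(P -> Q) -> (Q \/ P)): min(1, 1 − 0 + 0.59) = 1
  ~Q: Łukasiewicz ¬ gives 1 − 0.59 = 0.41
  (~Q \/ Q) = max(0.41, 0.59) = 0.59
  ((~Q \/ Q) \/ Q) = max(0.59, 0.59) = 0.59
  (Q -> ((~Q \/ Q) \/ Q)): min(1, 1 − 0.59 + 0.59) = 1
  ((Q -> ((~Q \/ Q) \/ Q)) -> P): min(1, 1 − 1 + 0.43) = 0.43
  ~((Q -> ((~Q \/ Q) \/ Q)) -> P): Łukasiewicz ¬ gives 1 − 0.43 = 0.57
  ((~(P -> Q) -> (Q \/ P)) /\ ~((Q -> ((~Q \/ Q) \/ Q)) -> P)) = min(1, 0.57) = 0.57
  Łukasiewicz value = 0.57
Difference: 0 − 0.57 = -0.57

-0.57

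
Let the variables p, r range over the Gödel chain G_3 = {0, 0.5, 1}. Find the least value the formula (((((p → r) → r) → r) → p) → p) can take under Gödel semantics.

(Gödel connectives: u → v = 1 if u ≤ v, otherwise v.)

0.50

The minimum is attained at p = 0.5, r = 0:
  (p → r): 0.5 > 0, so result = 0
  ((p → r) → r): 0 ≤ 0, so result = 1
  (((p → r) → r) → r): 1 > 0, so result = 0
  ((((p → r) → r) → r) → p): 0 ≤ 0.5, so result = 1
  (((((p → r) → r) → r) → p) → p): 1 > 0.5, so result = 0.5
Checking all 9 assignments confirms none give a value below 0.50.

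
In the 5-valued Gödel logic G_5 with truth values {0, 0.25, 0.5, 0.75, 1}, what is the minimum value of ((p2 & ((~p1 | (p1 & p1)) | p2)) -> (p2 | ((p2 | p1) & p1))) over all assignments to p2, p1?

Every assignment gives 1. For instance at p2 = 0, p1 = 0:
  ~p1: Gödel ¬ of 0 = 1 (operand is 0)
  (p1 & p1) = min(0, 0) = 0
  (~p1 | (p1 & p1)) = max(1, 0) = 1
  ((~p1 | (p1 & p1)) | p2) = max(1, 0) = 1
  (p2 & ((~p1 | (p1 & p1)) | p2)) = min(0, 1) = 0
  (p2 | p1) = max(0, 0) = 0
  ((p2 | p1) & p1) = min(0, 0) = 0
  (p2 | ((p2 | p1) & p1)) = max(0, 0) = 0
  ((p2 & ((~p1 | (p1 & p1)) | p2)) -> (p2 | ((p2 | p1) & p1))): 0 ≤ 0, so result = 1
All 25 assignments give value 1 — the formula is a G_5-tautology.

1.00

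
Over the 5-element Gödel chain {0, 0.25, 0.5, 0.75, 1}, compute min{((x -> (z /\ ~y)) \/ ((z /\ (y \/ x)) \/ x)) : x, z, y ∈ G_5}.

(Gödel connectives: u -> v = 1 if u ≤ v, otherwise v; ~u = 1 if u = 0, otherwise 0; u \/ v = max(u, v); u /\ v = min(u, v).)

The minimum is attained at x = 0.25, z = 0, y = 0:
  ~y: Gödel ¬ of 0 = 1 (operand is 0)
  (z /\ ~y) = min(0, 1) = 0
  (x -> (z /\ ~y)): 0.25 > 0, so result = 0
  (y \/ x) = max(0, 0.25) = 0.25
  (z /\ (y \/ x)) = min(0, 0.25) = 0
  ((z /\ (y \/ x)) \/ x) = max(0, 0.25) = 0.25
  ((x -> (z /\ ~y)) \/ ((z /\ (y \/ x)) \/ x)) = max(0, 0.25) = 0.25
Checking all 125 assignments confirms none give a value below 0.25.

0.25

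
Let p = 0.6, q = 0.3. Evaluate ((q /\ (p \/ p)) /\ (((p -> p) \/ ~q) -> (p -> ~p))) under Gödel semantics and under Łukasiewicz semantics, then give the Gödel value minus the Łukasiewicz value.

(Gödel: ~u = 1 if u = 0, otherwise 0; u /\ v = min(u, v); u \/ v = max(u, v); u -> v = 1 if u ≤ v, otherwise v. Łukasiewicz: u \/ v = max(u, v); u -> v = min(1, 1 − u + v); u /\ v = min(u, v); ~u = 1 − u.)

-0.30

Gödel evaluation:
  (p \/ p) = max(0.6, 0.6) = 0.6
  (q /\ (p \/ p)) = min(0.3, 0.6) = 0.3
  (p -> p): 0.6 ≤ 0.6, so result = 1
  ~q: Gödel ¬ of 0.3 = 0 (operand ≠ 0)
  ((p -> p) \/ ~q) = max(1, 0) = 1
  ~p: Gödel ¬ of 0.6 = 0 (operand ≠ 0)
  (p -> ~p): 0.6 > 0, so result = 0
  (((p -> p) \/ ~q) -> (p -> ~p)): 1 > 0, so result = 0
  ((q /\ (p \/ p)) /\ (((p -> p) \/ ~q) -> (p -> ~p))) = min(0.3, 0) = 0
  Gödel value = 0
Łukasiewicz evaluation:
  (p \/ p) = max(0.6, 0.6) = 0.6
  (q /\ (p \/ p)) = min(0.3, 0.6) = 0.3
  (p -> p): min(1, 1 − 0.6 + 0.6) = 1
  ~q: Łukasiewicz ¬ gives 1 − 0.3 = 0.7
  ((p -> p) \/ ~q) = max(1, 0.7) = 1
  ~p: Łukasiewicz ¬ gives 1 − 0.6 = 0.4
  (p -> ~p): min(1, 1 − 0.6 + 0.4) = 0.8
  (((p -> p) \/ ~q) -> (p -> ~p)): min(1, 1 − 1 + 0.8) = 0.8
  ((q /\ (p \/ p)) /\ (((p -> p) \/ ~q) -> (p -> ~p))) = min(0.3, 0.8) = 0.3
  Łukasiewicz value = 0.3
Difference: 0 − 0.3 = -0.30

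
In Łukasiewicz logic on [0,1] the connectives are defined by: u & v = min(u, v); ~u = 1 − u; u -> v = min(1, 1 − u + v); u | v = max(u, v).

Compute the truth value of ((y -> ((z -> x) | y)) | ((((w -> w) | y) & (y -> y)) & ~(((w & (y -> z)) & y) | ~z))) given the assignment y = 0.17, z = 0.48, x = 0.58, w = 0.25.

1.00

(z -> x): min(1, 1 − 0.48 + 0.58) = 1
((z -> x) | y) = max(1, 0.17) = 1
(y -> ((z -> x) | y)): min(1, 1 − 0.17 + 1) = 1
(w -> w): min(1, 1 − 0.25 + 0.25) = 1
((w -> w) | y) = max(1, 0.17) = 1
(y -> y): min(1, 1 − 0.17 + 0.17) = 1
(((w -> w) | y) & (y -> y)) = min(1, 1) = 1
(y -> z): min(1, 1 − 0.17 + 0.48) = 1
(w & (y -> z)) = min(0.25, 1) = 0.25
((w & (y -> z)) & y) = min(0.25, 0.17) = 0.17
~z: Łukasiewicz ¬ gives 1 − 0.48 = 0.52
(((w & (y -> z)) & y) | ~z) = max(0.17, 0.52) = 0.52
~(((w & (y -> z)) & y) | ~z): Łukasiewicz ¬ gives 1 − 0.52 = 0.48
((((w -> w) | y) & (y -> y)) & ~(((w & (y -> z)) & y) | ~z)) = min(1, 0.48) = 0.48
((y -> ((z -> x) | y)) | ((((w -> w) | y) & (y -> y)) & ~(((w & (y -> z)) & y) | ~z))) = max(1, 0.48) = 1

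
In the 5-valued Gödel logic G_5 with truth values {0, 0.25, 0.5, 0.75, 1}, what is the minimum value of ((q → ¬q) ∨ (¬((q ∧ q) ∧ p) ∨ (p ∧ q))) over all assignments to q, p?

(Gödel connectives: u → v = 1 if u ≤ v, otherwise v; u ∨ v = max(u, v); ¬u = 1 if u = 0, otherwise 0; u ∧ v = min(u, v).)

0.25

The minimum is attained at q = 0.25, p = 0.25:
  ¬q: Gödel ¬ of 0.25 = 0 (operand ≠ 0)
  (q → ¬q): 0.25 > 0, so result = 0
  (q ∧ q) = min(0.25, 0.25) = 0.25
  ((q ∧ q) ∧ p) = min(0.25, 0.25) = 0.25
  ¬((q ∧ q) ∧ p): Gödel ¬ of 0.25 = 0 (operand ≠ 0)
  (p ∧ q) = min(0.25, 0.25) = 0.25
  (¬((q ∧ q) ∧ p) ∨ (p ∧ q)) = max(0, 0.25) = 0.25
  ((q → ¬q) ∨ (¬((q ∧ q) ∧ p) ∨ (p ∧ q))) = max(0, 0.25) = 0.25
Checking all 25 assignments confirms none give a value below 0.25.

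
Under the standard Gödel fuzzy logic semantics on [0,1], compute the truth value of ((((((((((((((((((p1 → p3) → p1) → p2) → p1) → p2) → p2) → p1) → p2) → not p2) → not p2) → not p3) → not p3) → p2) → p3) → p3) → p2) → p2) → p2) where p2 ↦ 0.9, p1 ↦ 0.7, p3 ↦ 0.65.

0.90

(p1 → p3): 0.7 > 0.65, so result = 0.65
((p1 → p3) → p1): 0.65 ≤ 0.7, so result = 1
(((p1 → p3) → p1) → p2): 1 > 0.9, so result = 0.9
((((p1 → p3) → p1) → p2) → p1): 0.9 > 0.7, so result = 0.7
(((((p1 → p3) → p1) → p2) → p1) → p2): 0.7 ≤ 0.9, so result = 1
((((((p1 → p3) → p1) → p2) → p1) → p2) → p2): 1 > 0.9, so result = 0.9
(((((((p1 → p3) → p1) → p2) → p1) → p2) → p2) → p1): 0.9 > 0.7, so result = 0.7
((((((((p1 → p3) → p1) → p2) → p1) → p2) → p2) → p1) → p2): 0.7 ≤ 0.9, so result = 1
not p2: Gödel ¬ of 0.9 = 0 (operand ≠ 0)
(((((((((p1 → p3) → p1) → p2) → p1) → p2) → p2) → p1) → p2) → not p2): 1 > 0, so result = 0
not p2: Gödel ¬ of 0.9 = 0 (operand ≠ 0)
((((((((((p1 → p3) → p1) → p2) → p1) → p2) → p2) → p1) → p2) → not p2) → not p2): 0 ≤ 0, so result = 1
not p3: Gödel ¬ of 0.65 = 0 (operand ≠ 0)
(((((((((((p1 → p3) → p1) → p2) → p1) → p2) → p2) → p1) → p2) → not p2) → not p2) → not p3): 1 > 0, so result = 0
not p3: Gödel ¬ of 0.65 = 0 (operand ≠ 0)
((((((((((((p1 → p3) → p1) → p2) → p1) → p2) → p2) → p1) → p2) → not p2) → not p2) → not p3) → not p3): 0 ≤ 0, so result = 1
(((((((((((((p1 → p3) → p1) → p2) → p1) → p2) → p2) → p1) → p2) → not p2) → not p2) → not p3) → not p3) → p2): 1 > 0.9, so result = 0.9
((((((((((((((p1 → p3) → p1) → p2) → p1) → p2) → p2) → p1) → p2) → not p2) → not p2) → not p3) → not p3) → p2) → p3): 0.9 > 0.65, so result = 0.65
(((((((((((((((p1 → p3) → p1) → p2) → p1) → p2) → p2) → p1) → p2) → not p2) → not p2) → not p3) → not p3) → p2) → p3) → p3): 0.65 ≤ 0.65, so result = 1
((((((((((((((((p1 → p3) → p1) → p2) → p1) → p2) → p2) → p1) → p2) → not p2) → not p2) → not p3) → not p3) → p2) → p3) → p3) → p2): 1 > 0.9, so result = 0.9
(((((((((((((((((p1 → p3) → p1) → p2) → p1) → p2) → p2) → p1) → p2) → not p2) → not p2) → not p3) → not p3) → p2) → p3) → p3) → p2) → p2): 0.9 ≤ 0.9, so result = 1
((((((((((((((((((p1 → p3) → p1) → p2) → p1) → p2) → p2) → p1) → p2) → not p2) → not p2) → not p3) → not p3) → p2) → p3) → p3) → p2) → p2) → p2): 1 > 0.9, so result = 0.9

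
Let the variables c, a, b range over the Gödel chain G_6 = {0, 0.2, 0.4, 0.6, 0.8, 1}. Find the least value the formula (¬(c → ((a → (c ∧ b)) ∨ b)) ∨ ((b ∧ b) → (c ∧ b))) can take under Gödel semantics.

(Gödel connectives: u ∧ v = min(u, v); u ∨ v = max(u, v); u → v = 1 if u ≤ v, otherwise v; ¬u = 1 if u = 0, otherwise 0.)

The minimum is attained at c = 0, a = 0, b = 0.2:
  (c ∧ b) = min(0, 0.2) = 0
  (a → (c ∧ b)): 0 ≤ 0, so result = 1
  ((a → (c ∧ b)) ∨ b) = max(1, 0.2) = 1
  (c → ((a → (c ∧ b)) ∨ b)): 0 ≤ 1, so result = 1
  ¬(c → ((a → (c ∧ b)) ∨ b)): Gödel ¬ of 1 = 0 (operand ≠ 0)
  (b ∧ b) = min(0.2, 0.2) = 0.2
  (c ∧ b) = min(0, 0.2) = 0
  ((b ∧ b) → (c ∧ b)): 0.2 > 0, so result = 0
  (¬(c → ((a → (c ∧ b)) ∨ b)) ∨ ((b ∧ b) → (c ∧ b))) = max(0, 0) = 0
Checking all 216 assignments confirms none give a value below 0.00.

0.00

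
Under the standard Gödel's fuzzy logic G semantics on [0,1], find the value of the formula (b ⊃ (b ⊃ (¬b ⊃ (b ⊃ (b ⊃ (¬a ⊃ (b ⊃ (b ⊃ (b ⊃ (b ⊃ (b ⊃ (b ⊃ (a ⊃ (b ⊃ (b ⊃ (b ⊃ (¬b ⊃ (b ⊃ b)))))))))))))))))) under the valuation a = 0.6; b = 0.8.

¬b: Gödel ¬ of 0.8 = 0 (operand ≠ 0)
¬a: Gödel ¬ of 0.6 = 0 (operand ≠ 0)
¬b: Gödel ¬ of 0.8 = 0 (operand ≠ 0)
(b ⊃ b): 0.8 ≤ 0.8, so result = 1
(¬b ⊃ (b ⊃ b)): 0 ≤ 1, so result = 1
(b ⊃ (¬b ⊃ (b ⊃ b))): 0.8 ≤ 1, so result = 1
(b ⊃ (b ⊃ (¬b ⊃ (b ⊃ b)))): 0.8 ≤ 1, so result = 1
(b ⊃ (b ⊃ (b ⊃ (¬b ⊃ (b ⊃ b))))): 0.8 ≤ 1, so result = 1
(a ⊃ (b ⊃ (b ⊃ (b ⊃ (¬b ⊃ (b ⊃ b)))))): 0.6 ≤ 1, so result = 1
(b ⊃ (a ⊃ (b ⊃ (b ⊃ (b ⊃ (¬b ⊃ (b ⊃ b))))))): 0.8 ≤ 1, so result = 1
(b ⊃ (b ⊃ (a ⊃ (b ⊃ (b ⊃ (b ⊃ (¬b ⊃ (b ⊃ b)))))))): 0.8 ≤ 1, so result = 1
(b ⊃ (b ⊃ (b ⊃ (a ⊃ (b ⊃ (b ⊃ (b ⊃ (¬b ⊃ (b ⊃ b))))))))): 0.8 ≤ 1, so result = 1
(b ⊃ (b ⊃ (b ⊃ (b ⊃ (a ⊃ (b ⊃ (b ⊃ (b ⊃ (¬b ⊃ (b ⊃ b)))))))))): 0.8 ≤ 1, so result = 1
(b ⊃ (b ⊃ (b ⊃ (b ⊃ (b ⊃ (a ⊃ (b ⊃ (b ⊃ (b ⊃ (¬b ⊃ (b ⊃ b))))))))))): 0.8 ≤ 1, so result = 1
(b ⊃ (b ⊃ (b ⊃ (b ⊃ (b ⊃ (b ⊃ (a ⊃ (b ⊃ (b ⊃ (b ⊃ (¬b ⊃ (b ⊃ b)))))))))))): 0.8 ≤ 1, so result = 1
(¬a ⊃ (b ⊃ (b ⊃ (b ⊃ (b ⊃ (b ⊃ (b ⊃ (a ⊃ (b ⊃ (b ⊃ (b ⊃ (¬b ⊃ (b ⊃ b))))))))))))): 0 ≤ 1, so result = 1
(b ⊃ (¬a ⊃ (b ⊃ (b ⊃ (b ⊃ (b ⊃ (b ⊃ (b ⊃ (a ⊃ (b ⊃ (b ⊃ (b ⊃ (¬b ⊃ (b ⊃ b)))))))))))))): 0.8 ≤ 1, so result = 1
(b ⊃ (b ⊃ (¬a ⊃ (b ⊃ (b ⊃ (b ⊃ (b ⊃ (b ⊃ (b ⊃ (a ⊃ (b ⊃ (b ⊃ (b ⊃ (¬b ⊃ (b ⊃ b))))))))))))))): 0.8 ≤ 1, so result = 1
(¬b ⊃ (b ⊃ (b ⊃ (¬a ⊃ (b ⊃ (b ⊃ (b ⊃ (b ⊃ (b ⊃ (b ⊃ (a ⊃ (b ⊃ (b ⊃ (b ⊃ (¬b ⊃ (b ⊃ b)))))))))))))))): 0 ≤ 1, so result = 1
(b ⊃ (¬b ⊃ (b ⊃ (b ⊃ (¬a ⊃ (b ⊃ (b ⊃ (b ⊃ (b ⊃ (b ⊃ (b ⊃ (a ⊃ (b ⊃ (b ⊃ (b ⊃ (¬b ⊃ (b ⊃ b))))))))))))))))): 0.8 ≤ 1, so result = 1
(b ⊃ (b ⊃ (¬b ⊃ (b ⊃ (b ⊃ (¬a ⊃ (b ⊃ (b ⊃ (b ⊃ (b ⊃ (b ⊃ (b ⊃ (a ⊃ (b ⊃ (b ⊃ (b ⊃ (¬b ⊃ (b ⊃ b)))))))))))))))))): 0.8 ≤ 1, so result = 1

1.00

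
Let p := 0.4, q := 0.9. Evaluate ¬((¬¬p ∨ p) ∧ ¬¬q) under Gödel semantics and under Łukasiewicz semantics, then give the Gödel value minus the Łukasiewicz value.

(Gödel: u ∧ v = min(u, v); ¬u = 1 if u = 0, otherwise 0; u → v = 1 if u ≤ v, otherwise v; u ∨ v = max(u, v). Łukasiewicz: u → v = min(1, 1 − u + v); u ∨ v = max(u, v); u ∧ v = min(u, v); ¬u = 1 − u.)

-0.60

Gödel evaluation:
  ¬p: Gödel ¬ of 0.4 = 0 (operand ≠ 0)
  ¬¬p: Gödel ¬ of 0 = 1 (operand is 0)
  (¬¬p ∨ p) = max(1, 0.4) = 1
  ¬q: Gödel ¬ of 0.9 = 0 (operand ≠ 0)
  ¬¬q: Gödel ¬ of 0 = 1 (operand is 0)
  ((¬¬p ∨ p) ∧ ¬¬q) = min(1, 1) = 1
  ¬((¬¬p ∨ p) ∧ ¬¬q): Gödel ¬ of 1 = 0 (operand ≠ 0)
  Gödel value = 0
Łukasiewicz evaluation:
  ¬p: Łukasiewicz ¬ gives 1 − 0.4 = 0.6
  ¬¬p: Łukasiewicz ¬ gives 1 − 0.6 = 0.4
  (¬¬p ∨ p) = max(0.4, 0.4) = 0.4
  ¬q: Łukasiewicz ¬ gives 1 − 0.9 = 0.1
  ¬¬q: Łukasiewicz ¬ gives 1 − 0.1 = 0.9
  ((¬¬p ∨ p) ∧ ¬¬q) = min(0.4, 0.9) = 0.4
  ¬((¬¬p ∨ p) ∧ ¬¬q): Łukasiewicz ¬ gives 1 − 0.4 = 0.6
  Łukasiewicz value = 0.6
Difference: 0 − 0.6 = -0.60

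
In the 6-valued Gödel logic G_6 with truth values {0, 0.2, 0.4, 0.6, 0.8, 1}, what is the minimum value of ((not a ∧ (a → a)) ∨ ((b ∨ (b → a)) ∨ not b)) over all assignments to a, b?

The minimum is attained at a = 0.2, b = 0.4:
  not a: Gödel ¬ of 0.2 = 0 (operand ≠ 0)
  (a → a): 0.2 ≤ 0.2, so result = 1
  (not a ∧ (a → a)) = min(0, 1) = 0
  (b → a): 0.4 > 0.2, so result = 0.2
  (b ∨ (b → a)) = max(0.4, 0.2) = 0.4
  not b: Gödel ¬ of 0.4 = 0 (operand ≠ 0)
  ((b ∨ (b → a)) ∨ not b) = max(0.4, 0) = 0.4
  ((not a ∧ (a → a)) ∨ ((b ∨ (b → a)) ∨ not b)) = max(0, 0.4) = 0.4
Checking all 36 assignments confirms none give a value below 0.40.

0.40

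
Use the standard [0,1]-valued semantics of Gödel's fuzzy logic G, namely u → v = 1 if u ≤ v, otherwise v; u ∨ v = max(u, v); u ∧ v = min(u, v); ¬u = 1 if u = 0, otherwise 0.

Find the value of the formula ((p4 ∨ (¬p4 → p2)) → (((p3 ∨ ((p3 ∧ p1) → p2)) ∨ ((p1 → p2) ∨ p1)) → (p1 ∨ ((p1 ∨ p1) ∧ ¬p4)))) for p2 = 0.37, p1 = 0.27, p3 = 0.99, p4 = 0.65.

¬p4: Gödel ¬ of 0.65 = 0 (operand ≠ 0)
(¬p4 → p2): 0 ≤ 0.37, so result = 1
(p4 ∨ (¬p4 → p2)) = max(0.65, 1) = 1
(p3 ∧ p1) = min(0.99, 0.27) = 0.27
((p3 ∧ p1) → p2): 0.27 ≤ 0.37, so result = 1
(p3 ∨ ((p3 ∧ p1) → p2)) = max(0.99, 1) = 1
(p1 → p2): 0.27 ≤ 0.37, so result = 1
((p1 → p2) ∨ p1) = max(1, 0.27) = 1
((p3 ∨ ((p3 ∧ p1) → p2)) ∨ ((p1 → p2) ∨ p1)) = max(1, 1) = 1
(p1 ∨ p1) = max(0.27, 0.27) = 0.27
¬p4: Gödel ¬ of 0.65 = 0 (operand ≠ 0)
((p1 ∨ p1) ∧ ¬p4) = min(0.27, 0) = 0
(p1 ∨ ((p1 ∨ p1) ∧ ¬p4)) = max(0.27, 0) = 0.27
(((p3 ∨ ((p3 ∧ p1) → p2)) ∨ ((p1 → p2) ∨ p1)) → (p1 ∨ ((p1 ∨ p1) ∧ ¬p4))): 1 > 0.27, so result = 0.27
((p4 ∨ (¬p4 → p2)) → (((p3 ∨ ((p3 ∧ p1) → p2)) ∨ ((p1 → p2) ∨ p1)) → (p1 ∨ ((p1 ∨ p1) ∧ ¬p4)))): 1 > 0.27, so result = 0.27

0.27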